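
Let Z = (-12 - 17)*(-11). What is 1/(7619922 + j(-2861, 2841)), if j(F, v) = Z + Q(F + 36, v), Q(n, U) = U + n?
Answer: 1/7620257 ≈ 1.3123e-7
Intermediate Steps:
Z = 319 (Z = -29*(-11) = 319)
j(F, v) = 355 + F + v (j(F, v) = 319 + (v + (F + 36)) = 319 + (v + (36 + F)) = 319 + (36 + F + v) = 355 + F + v)
1/(7619922 + j(-2861, 2841)) = 1/(7619922 + (355 - 2861 + 2841)) = 1/(7619922 + 335) = 1/7620257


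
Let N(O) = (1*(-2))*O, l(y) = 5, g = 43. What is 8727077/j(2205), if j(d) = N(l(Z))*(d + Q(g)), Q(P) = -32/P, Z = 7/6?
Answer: -375264311/947830 ≈ -395.92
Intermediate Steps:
Z = 7/6 (Z = 7*(⅙) = 7/6 ≈ 1.1667)
N(O) = -2*O
j(d) = 320/43 - 10*d (j(d) = (-2*5)*(d - 32/43) = -10*(d - 32*1/43) = -10*(d - 32/43) = -10*(-32/43 + d) = 320/43 - 10*d)
8727077/j(2205) = 8727077/(320/43 - 10*2205) = 8727077/(320/43 - 22050) = 8727077/(-947830/43) = 8727077*(-43/947830) = -375264311/947830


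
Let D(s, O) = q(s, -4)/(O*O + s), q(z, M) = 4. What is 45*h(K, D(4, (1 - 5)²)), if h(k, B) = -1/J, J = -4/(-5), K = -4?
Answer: -225/4 ≈ -56.250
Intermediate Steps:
J = ⅘ (J = -4*(-⅕) = ⅘ ≈ 0.80000)
D(s, O) = 4/(s + O²) (D(s, O) = 4/(O*O + s) = 4/(O² + s) = 4/(s + O²))
h(k, B) = -5/4 (h(k, B) = -1/⅘ = -1*5/4 = -5/4)
45*h(K, D(4, (1 - 5)²)) = 45*(-5/4) = -225/4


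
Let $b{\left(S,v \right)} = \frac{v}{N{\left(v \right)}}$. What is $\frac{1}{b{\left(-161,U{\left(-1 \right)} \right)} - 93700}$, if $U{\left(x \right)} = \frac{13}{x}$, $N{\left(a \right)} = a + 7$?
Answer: $- \frac{6}{562187} \approx -1.0673 \cdot 10^{-5}$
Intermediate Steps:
$N{\left(a \right)} = 7 + a$
$b{\left(S,v \right)} = \frac{v}{7 + v}$
$\frac{1}{b{\left(-161,U{\left(-1 \right)} \right)} - 93700} = \frac{1}{\frac{13 \frac{1}{-1}}{7 + \frac{13}{-1}} - 93700} = \frac{1}{\frac{13 \left(-1\right)}{7 + 13 \left(-1\right)} - 93700} = \frac{1}{- \frac{13}{7 - 13} - 93700} = \frac{1}{- \frac{13}{-6} - 93700} = \frac{1}{\left(-13\right) \left(- \frac{1}{6}\right) - 93700} = \frac{1}{\frac{13}{6} - 93700} = \frac{1}{- \frac{562187}{6}} = - \frac{6}{562187}$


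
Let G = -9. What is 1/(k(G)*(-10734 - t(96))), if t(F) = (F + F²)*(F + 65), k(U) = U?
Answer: 1/13589694 ≈ 7.3585e-8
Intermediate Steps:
t(F) = (65 + F)*(F + F²) (t(F) = (F + F²)*(65 + F) = (65 + F)*(F + F²))
1/(k(G)*(-10734 - t(96))) = 1/(-9*(-10734 - 96*(65 + 96² + 66*96))) = 1/(-9*(-10734 - 96*(65 + 9216 + 6336))) = 1/(-9*(-10734 - 96*15617)) = 1/(-9*(-10734 - 1*1499232)) = 1/(-9*(-10734 - 1499232)) = 1/(-9*(-1509966)) = 1/13589694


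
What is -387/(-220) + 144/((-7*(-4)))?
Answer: 10629/1540 ≈ 6.9019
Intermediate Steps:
-387/(-220) + 144/((-7*(-4))) = -387*(-1/220) + 144/28 = 387/220 + 144*(1/28) = 387/220 + 36/7 = 10629/1540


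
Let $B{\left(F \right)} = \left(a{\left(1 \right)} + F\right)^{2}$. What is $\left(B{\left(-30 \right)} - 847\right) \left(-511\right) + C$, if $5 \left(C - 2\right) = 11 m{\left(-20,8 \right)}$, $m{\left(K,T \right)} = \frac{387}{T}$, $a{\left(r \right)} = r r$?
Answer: $\frac{126977}{40} \approx 3174.4$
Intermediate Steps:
$a{\left(r \right)} = r^{2}$
$B{\left(F \right)} = \left(1 + F\right)^{2}$ ($B{\left(F \right)} = \left(1^{2} + F\right)^{2} = \left(1 + F\right)^{2}$)
$C = \frac{4337}{40}$ ($C = 2 + \frac{11 \cdot \frac{387}{8}}{5} = 2 + \frac{1}{5} \cdot \frac{4257}{8} = 2 + \frac{4257}{40} = \frac{4337}{40} \approx 108.43$)
$\left(B{\left(-30 \right)} - 847\right) \left(-511\right) + C = \left(\left(1 - 30\right)^{2} - 847\right) \left(-511\right) + \frac{4337}{40} = \left(\left(-29\right)^{2} - 847\right) \left(-511\right) + \frac{4337}{40} = \left(841 - 847\right) \left(-511\right) + \frac{4337}{40} = \left(-6\right) \left(-511\right) + \frac{4337}{40} = 3066 + \frac{4337}{40} = \frac{126977}{40}$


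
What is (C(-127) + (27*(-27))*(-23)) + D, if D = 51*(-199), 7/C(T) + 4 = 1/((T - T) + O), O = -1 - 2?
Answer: 86013/13 ≈ 6616.4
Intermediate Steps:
O = -3
C(T) = -21/13 (C(T) = 7/(-4 + 1/((T - T) - 3)) = 7/(-4 + 1/(0 - 3)) = 7/(-4 + 1/(-3)) = 7/(-4 - 1/3) = 7/(-13/3) = 7*(-3/13) = -21/13)
D = -10149
(C(-127) + (27*(-27))*(-23)) + D = (-21/13 + (27*(-27))*(-23)) - 10149 = (-21/13 - 729*(-23)) - 10149 = (-21/13 + 16767) - 10149 = 217950/13 - 10149 = 86013/13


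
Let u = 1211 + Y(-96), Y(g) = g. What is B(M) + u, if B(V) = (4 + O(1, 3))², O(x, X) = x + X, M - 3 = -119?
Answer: 1179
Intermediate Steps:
M = -116 (M = 3 - 119 = -116)
O(x, X) = X + x
u = 1115 (u = 1211 - 96 = 1115)
B(V) = 64 (B(V) = (4 + (3 + 1))² = (4 + 4)² = 8² = 64)
B(M) + u = 64 + 1115 = 1179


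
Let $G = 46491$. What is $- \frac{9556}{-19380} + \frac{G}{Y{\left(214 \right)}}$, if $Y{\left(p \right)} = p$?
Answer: $\frac{225760141}{1036830} \approx 217.74$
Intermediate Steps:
$- \frac{9556}{-19380} + \frac{G}{Y{\left(214 \right)}} = - \frac{9556}{-19380} + \frac{46491}{214} = \left(-9556\right) \left(- \frac{1}{19380}\right) + 46491 \cdot \frac{1}{214} = \frac{2389}{4845} + \frac{46491}{214} = \frac{225760141}{1036830}$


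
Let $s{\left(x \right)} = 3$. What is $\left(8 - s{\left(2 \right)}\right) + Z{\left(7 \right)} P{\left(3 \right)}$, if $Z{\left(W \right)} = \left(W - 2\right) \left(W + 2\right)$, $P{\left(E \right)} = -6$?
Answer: $-265$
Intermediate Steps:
$Z{\left(W \right)} = \left(-2 + W\right) \left(2 + W\right)$
$\left(8 - s{\left(2 \right)}\right) + Z{\left(7 \right)} P{\left(3 \right)} = \left(8 - 3\right) + \left(-4 + 7^{2}\right) \left(-6\right) = \left(8 - 3\right) + \left(-4 + 49\right) \left(-6\right) = 5 + 45 \left(-6\right) = 5 - 270 = -265$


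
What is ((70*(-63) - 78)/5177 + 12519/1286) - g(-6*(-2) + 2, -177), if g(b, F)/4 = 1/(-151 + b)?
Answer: 8115013903/912094214 ≈ 8.8971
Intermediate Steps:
g(b, F) = 4/(-151 + b)
((70*(-63) - 78)/5177 + 12519/1286) - g(-6*(-2) + 2, -177) = ((70*(-63) - 78)/5177 + 12519/1286) - 4/(-151 + (-6*(-2) + 2)) = ((-4410 - 78)*(1/5177) + 12519*(1/1286)) - 4/(-151 + (12 + 2)) = (-4488*1/5177 + 12519/1286) - 4/(-151 + 14) = (-4488/5177 + 12519/1286) - 4/(-137) = 59039295/6657622 - 4*(-1)/137 = 59039295/6657622 - 1*(-4/137) = 59039295/6657622 + 4/137 = 8115013903/912094214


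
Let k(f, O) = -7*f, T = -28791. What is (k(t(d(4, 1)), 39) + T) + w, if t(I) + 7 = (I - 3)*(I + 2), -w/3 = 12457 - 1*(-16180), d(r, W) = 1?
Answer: -114611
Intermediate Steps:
w = -85911 (w = -3*(12457 - 1*(-16180)) = -3*(12457 + 16180) = -3*28637 = -85911)
t(I) = -7 + (-3 + I)*(2 + I) (t(I) = -7 + (I - 3)*(I + 2) = -7 + (-3 + I)*(2 + I))
(k(t(d(4, 1)), 39) + T) + w = (-7*(-13 + 1**2 - 1*1) - 28791) - 85911 = (-7*(-13 + 1 - 1) - 28791) - 85911 = (-7*(-13) - 28791) - 85911 = (91 - 28791) - 85911 = -28700 - 85911 = -114611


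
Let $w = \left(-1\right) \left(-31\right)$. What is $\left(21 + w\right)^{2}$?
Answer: $2704$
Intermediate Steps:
$w = 31$
$\left(21 + w\right)^{2} = \left(21 + 31\right)^{2} = 52^{2} = 2704$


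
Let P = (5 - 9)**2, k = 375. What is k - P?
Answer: 359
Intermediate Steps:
P = 16 (P = (-4)**2 = 16)
k - P = 375 - 1*16 = 375 - 16 = 359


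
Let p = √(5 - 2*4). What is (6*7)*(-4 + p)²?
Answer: 546 - 336*I*√3 ≈ 546.0 - 581.97*I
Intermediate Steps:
p = I*√3 (p = √(5 - 8) = √(-3) = I*√3 ≈ 1.732*I)
(6*7)*(-4 + p)² = (6*7)*(-4 + I*√3)² = 42*(-4 + I*√3)²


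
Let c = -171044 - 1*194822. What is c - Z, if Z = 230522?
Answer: -596388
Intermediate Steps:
c = -365866 (c = -171044 - 194822 = -365866)
c - Z = -365866 - 1*230522 = -365866 - 230522 = -596388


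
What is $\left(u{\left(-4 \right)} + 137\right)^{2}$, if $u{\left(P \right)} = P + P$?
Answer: $16641$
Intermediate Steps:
$u{\left(P \right)} = 2 P$
$\left(u{\left(-4 \right)} + 137\right)^{2} = \left(2 \left(-4\right) + 137\right)^{2} = \left(-8 + 137\right)^{2} = 129^{2} = 16641$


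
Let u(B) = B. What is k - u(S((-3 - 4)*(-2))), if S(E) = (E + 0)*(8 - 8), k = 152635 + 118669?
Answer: 271304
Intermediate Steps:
k = 271304
S(E) = 0 (S(E) = E*0 = 0)
k - u(S((-3 - 4)*(-2))) = 271304 - 1*0 = 271304 + 0 = 271304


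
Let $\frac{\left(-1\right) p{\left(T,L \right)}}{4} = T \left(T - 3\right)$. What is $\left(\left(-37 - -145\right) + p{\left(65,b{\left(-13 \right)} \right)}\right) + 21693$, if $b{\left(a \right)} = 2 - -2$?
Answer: $5681$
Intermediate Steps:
$b{\left(a \right)} = 4$ ($b{\left(a \right)} = 2 + 2 = 4$)
$p{\left(T,L \right)} = - 4 T \left(-3 + T\right)$ ($p{\left(T,L \right)} = - 4 T \left(T - 3\right) = - 4 T \left(-3 + T\right)$)
$\left(\left(-37 - -145\right) + p{\left(65,b{\left(-13 \right)} \right)}\right) + 21693 = \left(\left(-37 - -145\right) + 4 \cdot 65 \left(3 - 65\right)\right) + 21693 = \left(\left(-37 + 145\right) + 4 \cdot 65 \left(3 - 65\right)\right) + 21693 = \left(108 + 4 \cdot 65 \left(-62\right)\right) + 21693 = \left(108 - 16120\right) + 21693 = -16012 + 21693 = 5681$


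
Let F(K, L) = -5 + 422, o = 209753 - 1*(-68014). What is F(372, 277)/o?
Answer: 139/92589 ≈ 0.0015013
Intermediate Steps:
o = 277767 (o = 209753 + 68014 = 277767)
F(K, L) = 417
F(372, 277)/o = 417/277767 = 417*(1/277767) = 139/92589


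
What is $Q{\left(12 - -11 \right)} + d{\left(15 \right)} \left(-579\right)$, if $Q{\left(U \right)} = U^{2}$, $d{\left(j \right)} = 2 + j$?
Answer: $-9314$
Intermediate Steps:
$Q{\left(12 - -11 \right)} + d{\left(15 \right)} \left(-579\right) = \left(12 - -11\right)^{2} + \left(2 + 15\right) \left(-579\right) = \left(12 + 11\right)^{2} + 17 \left(-579\right) = 23^{2} - 9843 = 529 - 9843 = -9314$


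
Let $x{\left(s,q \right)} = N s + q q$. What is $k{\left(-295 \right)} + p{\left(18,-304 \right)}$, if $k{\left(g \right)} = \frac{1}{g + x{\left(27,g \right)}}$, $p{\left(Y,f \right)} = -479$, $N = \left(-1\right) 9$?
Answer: $- \frac{41427272}{86487} \approx -479.0$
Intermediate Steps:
$N = -9$
$x{\left(s,q \right)} = q^{2} - 9 s$ ($x{\left(s,q \right)} = - 9 s + q q = - 9 s + q^{2} = q^{2} - 9 s$)
$k{\left(g \right)} = \frac{1}{-243 + g + g^{2}}$ ($k{\left(g \right)} = \frac{1}{g + \left(g^{2} - 243\right)} = \frac{1}{g + \left(-243 + g^{2}\right)} = \frac{1}{-243 + g + g^{2}}$)
$k{\left(-295 \right)} + p{\left(18,-304 \right)} = \frac{1}{-243 - 295 + \left(-295\right)^{2}} - 479 = \frac{1}{-243 - 295 + 87025} - 479 = \frac{1}{86487} - 479 = - \frac{41427272}{86487}$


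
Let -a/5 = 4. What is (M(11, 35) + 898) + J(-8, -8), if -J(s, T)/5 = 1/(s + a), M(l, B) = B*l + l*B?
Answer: 46709/28 ≈ 1668.2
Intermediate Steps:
M(l, B) = 2*B*l (M(l, B) = B*l + B*l = 2*B*l)
a = -20 (a = -5*4 = -20)
J(s, T) = -5/(-20 + s) (J(s, T) = -5/(s - 20) = -5/(-20 + s))
(M(11, 35) + 898) + J(-8, -8) = (2*35*11 + 898) - 5/(-20 - 8) = (770 + 898) - 5/(-28) = 1668 - 5*(-1/28) = 1668 + 5/28 = 46709/28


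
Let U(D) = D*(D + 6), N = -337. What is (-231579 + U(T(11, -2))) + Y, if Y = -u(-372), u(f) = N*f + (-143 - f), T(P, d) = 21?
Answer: -356605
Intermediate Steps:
U(D) = D*(6 + D)
u(f) = -143 - 338*f (u(f) = -337*f + (-143 - f) = -143 - 338*f)
Y = -125593 (Y = -(-143 - 338*(-372)) = -(-143 + 125736) = -1*125593 = -125593)
(-231579 + U(T(11, -2))) + Y = (-231579 + 21*(6 + 21)) - 125593 = (-231579 + 21*27) - 125593 = (-231579 + 567) - 125593 = -231012 - 125593 = -356605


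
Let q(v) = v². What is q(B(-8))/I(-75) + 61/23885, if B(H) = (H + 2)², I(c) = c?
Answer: -2063359/119425 ≈ -17.277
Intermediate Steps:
B(H) = (2 + H)²
q(B(-8))/I(-75) + 61/23885 = ((2 - 8)²)²/(-75) + 61/23885 = ((-6)²)²*(-1/75) + 61*(1/23885) = 36²*(-1/75) + 61/23885 = 1296*(-1/75) + 61/23885 = -432/25 + 61/23885 = -2063359/119425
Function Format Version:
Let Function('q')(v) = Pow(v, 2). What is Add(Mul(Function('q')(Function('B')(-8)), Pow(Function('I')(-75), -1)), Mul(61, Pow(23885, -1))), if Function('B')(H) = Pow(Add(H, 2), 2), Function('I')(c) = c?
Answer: Rational(-2063359, 119425) ≈ -17.277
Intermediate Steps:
Function('B')(H) = Pow(Add(2, H), 2)
Add(Mul(Function('q')(Function('B')(-8)), Pow(Function('I')(-75), -1)), Mul(61, Pow(23885, -1))) = Add(Mul(Pow(Pow(Add(2, -8), 2), 2), Pow(-75, -1)), Mul(61, Pow(23885, -1))) = Add(Mul(Pow(Pow(-6, 2), 2), Rational(-1, 75)), Mul(61, Rational(1, 23885))) = Add(Mul(Pow(36, 2), Rational(-1, 75)), Rational(61, 23885)) = Add(Mul(1296, Rational(-1, 75)), Rational(61, 23885)) = Add(Rational(-432, 25), Rational(61, 23885)) = Rational(-2063359, 119425)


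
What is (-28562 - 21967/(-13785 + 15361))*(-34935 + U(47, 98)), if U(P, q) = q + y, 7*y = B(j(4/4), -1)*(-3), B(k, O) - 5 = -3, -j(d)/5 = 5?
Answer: 10982625859335/11032 ≈ 9.9552e+8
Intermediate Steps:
j(d) = -25 (j(d) = -5*5 = -25)
B(k, O) = 2 (B(k, O) = 5 - 3 = 2)
y = -6/7 (y = (2*(-3))/7 = (⅐)*(-6) = -6/7 ≈ -0.85714)
U(P, q) = -6/7 + q (U(P, q) = q - 6/7 = -6/7 + q)
(-28562 - 21967/(-13785 + 15361))*(-34935 + U(47, 98)) = (-28562 - 21967/(-13785 + 15361))*(-34935 + (-6/7 + 98)) = (-28562 - 21967/1576)*(-34935 + 680/7) = (-28562 - 21967*1/1576)*(-243865/7) = (-28562 - 21967/1576)*(-243865/7) = -45035679/1576*(-243865/7) = 10982625859335/11032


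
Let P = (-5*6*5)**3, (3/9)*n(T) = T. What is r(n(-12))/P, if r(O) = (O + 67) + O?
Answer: 1/675000 ≈ 1.4815e-6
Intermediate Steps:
n(T) = 3*T
r(O) = 67 + 2*O (r(O) = (67 + O) + O = 67 + 2*O)
P = -3375000 (P = (-30*5)**3 = (-150)**3 = -3375000)
r(n(-12))/P = (67 + 2*(3*(-12)))/(-3375000) = (67 + 2*(-36))*(-1/3375000) = (67 - 72)*(-1/3375000) = -5*(-1/3375000) = 1/675000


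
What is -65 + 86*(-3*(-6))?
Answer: 1483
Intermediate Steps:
-65 + 86*(-3*(-6)) = -65 + 86*18 = -65 + 1548 = 1483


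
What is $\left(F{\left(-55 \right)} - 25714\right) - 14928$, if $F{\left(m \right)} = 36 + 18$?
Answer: $-40588$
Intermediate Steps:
$F{\left(m \right)} = 54$
$\left(F{\left(-55 \right)} - 25714\right) - 14928 = \left(54 - 25714\right) - 14928 = -25660 - 14928 = -40588$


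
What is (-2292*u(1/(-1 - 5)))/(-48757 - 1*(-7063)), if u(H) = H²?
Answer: 191/125082 ≈ 0.0015270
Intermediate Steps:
(-2292*u(1/(-1 - 5)))/(-48757 - 1*(-7063)) = (-2292/(-1 - 5)²)/(-48757 - 1*(-7063)) = (-2292*(1/(-6))²)/(-48757 + 7063) = -2292*(-⅙)²/(-41694) = -2292*1/36*(-1/41694) = -191/3*(-1/41694) = 191/125082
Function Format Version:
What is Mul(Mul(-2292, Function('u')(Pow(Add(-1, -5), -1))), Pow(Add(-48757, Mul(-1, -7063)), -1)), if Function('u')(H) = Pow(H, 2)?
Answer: Rational(191, 125082) ≈ 0.0015270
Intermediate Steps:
Mul(Mul(-2292, Function('u')(Pow(Add(-1, -5), -1))), Pow(Add(-48757, Mul(-1, -7063)), -1)) = Mul(Mul(-2292, Pow(Pow(Add(-1, -5), -1), 2)), Pow(Add(-48757, Mul(-1, -7063)), -1)) = Mul(Mul(-2292, Pow(Pow(-6, -1), 2)), Pow(Add(-48757, 7063), -1)) = Mul(Mul(-2292, Pow(Rational(-1, 6), 2)), Pow(-41694, -1)) = Mul(Mul(-2292, Rational(1, 36)), Rational(-1, 41694)) = Mul(Rational(-191, 3), Rational(-1, 41694)) = Rational(191, 125082)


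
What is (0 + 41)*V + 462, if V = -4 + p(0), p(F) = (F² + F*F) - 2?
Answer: 216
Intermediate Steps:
p(F) = -2 + 2*F² (p(F) = (F² + F²) - 2 = 2*F² - 2 = -2 + 2*F²)
V = -6 (V = -4 + (-2 + 2*0²) = -4 + (-2 + 2*0) = -4 + (-2 + 0) = -4 - 2 = -6)
(0 + 41)*V + 462 = (0 + 41)*(-6) + 462 = 41*(-6) + 462 = -246 + 462 = 216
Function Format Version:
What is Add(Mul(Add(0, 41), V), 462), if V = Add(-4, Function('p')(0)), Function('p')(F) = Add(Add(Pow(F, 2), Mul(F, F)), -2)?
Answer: 216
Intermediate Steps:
Function('p')(F) = Add(-2, Mul(2, Pow(F, 2))) (Function('p')(F) = Add(Add(Pow(F, 2), Pow(F, 2)), -2) = Add(Mul(2, Pow(F, 2)), -2) = Add(-2, Mul(2, Pow(F, 2))))
V = -6 (V = Add(-4, Add(-2, Mul(2, Pow(0, 2)))) = Add(-4, Add(-2, Mul(2, 0))) = Add(-4, Add(-2, 0)) = Add(-4, -2) = -6)
Add(Mul(Add(0, 41), V), 462) = Add(Mul(Add(0, 41), -6), 462) = Add(Mul(41, -6), 462) = Add(-246, 462) = 216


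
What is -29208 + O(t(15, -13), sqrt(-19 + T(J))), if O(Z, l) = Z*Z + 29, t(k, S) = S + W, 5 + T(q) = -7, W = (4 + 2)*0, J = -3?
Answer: -29010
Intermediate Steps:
W = 0 (W = 6*0 = 0)
T(q) = -12 (T(q) = -5 - 7 = -12)
t(k, S) = S (t(k, S) = S + 0 = S)
O(Z, l) = 29 + Z**2 (O(Z, l) = Z**2 + 29 = 29 + Z**2)
-29208 + O(t(15, -13), sqrt(-19 + T(J))) = -29208 + (29 + (-13)**2) = -29208 + (29 + 169) = -29208 + 198 = -29010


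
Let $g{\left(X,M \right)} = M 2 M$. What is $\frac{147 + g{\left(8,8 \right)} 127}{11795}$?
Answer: $\frac{16403}{11795} \approx 1.3907$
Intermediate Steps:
$g{\left(X,M \right)} = 2 M^{2}$ ($g{\left(X,M \right)} = 2 M M = 2 M^{2}$)
$\frac{147 + g{\left(8,8 \right)} 127}{11795} = \frac{147 + 2 \cdot 8^{2} \cdot 127}{11795} = \left(147 + 2 \cdot 64 \cdot 127\right) \frac{1}{11795} = \left(147 + 128 \cdot 127\right) \frac{1}{11795} = \left(147 + 16256\right) \frac{1}{11795} = 16403 \cdot \frac{1}{11795} = \frac{16403}{11795}$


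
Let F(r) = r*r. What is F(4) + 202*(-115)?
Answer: -23214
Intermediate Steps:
F(r) = r²
F(4) + 202*(-115) = 4² + 202*(-115) = 16 - 23230 = -23214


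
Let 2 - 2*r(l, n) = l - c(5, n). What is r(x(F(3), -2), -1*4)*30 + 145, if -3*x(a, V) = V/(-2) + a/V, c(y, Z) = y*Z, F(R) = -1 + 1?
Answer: -120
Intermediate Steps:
F(R) = 0
c(y, Z) = Z*y
x(a, V) = V/6 - a/(3*V) (x(a, V) = -(V/(-2) + a/V)/3 = -(V*(-½) + a/V)/3 = -(-V/2 + a/V)/3 = V/6 - a/(3*V))
r(l, n) = 1 - l/2 + 5*n/2 (r(l, n) = 1 - (l - n*5)/2 = 1 - (l - 5*n)/2 = 1 + (-l/2 + 5*n/2) = 1 - l/2 + 5*n/2)
r(x(F(3), -2), -1*4)*30 + 145 = (1 - ((⅙)*(-2) - ⅓*0/(-2))/2 + 5*(-1*4)/2)*30 + 145 = (1 - (-⅓ - ⅓*0*(-½))/2 + (5/2)*(-4))*30 + 145 = (1 - (-⅓ + 0)/2 - 10)*30 + 145 = (1 - ½*(-⅓) - 10)*30 + 145 = (1 + ⅙ - 10)*30 + 145 = -53/6*30 + 145 = -265 + 145 = -120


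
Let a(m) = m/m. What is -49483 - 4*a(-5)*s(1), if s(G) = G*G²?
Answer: -49487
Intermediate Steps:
s(G) = G³
a(m) = 1
-49483 - 4*a(-5)*s(1) = -49483 - 4*1*1³ = -49483 - 4 = -49487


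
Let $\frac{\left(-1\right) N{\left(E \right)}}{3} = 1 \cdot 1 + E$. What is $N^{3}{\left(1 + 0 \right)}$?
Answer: $-216$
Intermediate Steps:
$N{\left(E \right)} = -3 - 3 E$ ($N{\left(E \right)} = - 3 \left(1 \cdot 1 + E\right) = - 3 \left(1 + E\right) = -3 - 3 E$)
$N^{3}{\left(1 + 0 \right)} = \left(-3 - 3 \left(1 + 0\right)\right)^{3} = \left(-3 - 3\right)^{3} = \left(-6\right)^{3} = -216$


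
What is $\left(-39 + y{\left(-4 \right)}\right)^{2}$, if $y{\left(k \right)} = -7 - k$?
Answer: $1764$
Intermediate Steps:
$\left(-39 + y{\left(-4 \right)}\right)^{2} = \left(-39 - 3\right)^{2} = \left(-42\right)^{2} = 1764$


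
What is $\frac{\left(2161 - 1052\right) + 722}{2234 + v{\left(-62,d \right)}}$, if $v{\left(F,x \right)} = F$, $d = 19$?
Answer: $\frac{1831}{2172} \approx 0.843$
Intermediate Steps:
$\frac{\left(2161 - 1052\right) + 722}{2234 + v{\left(-62,d \right)}} = \frac{\left(2161 - 1052\right) + 722}{2234 - 62} = \frac{1109 + 722}{2172} = 1831 \cdot \frac{1}{2172} = \frac{1831}{2172}$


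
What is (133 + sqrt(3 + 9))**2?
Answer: 17701 + 532*sqrt(3) ≈ 18622.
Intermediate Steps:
(133 + sqrt(3 + 9))**2 = (133 + sqrt(12))**2 = (133 + 2*sqrt(3))**2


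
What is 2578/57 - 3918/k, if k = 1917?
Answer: 524300/12141 ≈ 43.184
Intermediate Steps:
2578/57 - 3918/k = 2578/57 - 3918/1917 = 2578*(1/57) - 3918*1/1917 = 2578/57 - 1306/639 = 524300/12141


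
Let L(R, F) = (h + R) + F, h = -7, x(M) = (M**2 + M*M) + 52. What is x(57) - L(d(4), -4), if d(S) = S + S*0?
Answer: 6557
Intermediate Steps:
x(M) = 52 + 2*M**2 (x(M) = (M**2 + M**2) + 52 = 2*M**2 + 52 = 52 + 2*M**2)
d(S) = S (d(S) = S + 0 = S)
L(R, F) = -7 + F + R (L(R, F) = (-7 + R) + F = -7 + F + R)
x(57) - L(d(4), -4) = (52 + 2*57**2) - (-7 - 4 + 4) = (52 + 2*3249) - 1*(-7) = (52 + 6498) + 7 = 6550 + 7 = 6557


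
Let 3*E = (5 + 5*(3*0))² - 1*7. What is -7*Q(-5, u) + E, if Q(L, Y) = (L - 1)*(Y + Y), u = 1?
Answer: 90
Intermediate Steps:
Q(L, Y) = 2*Y*(-1 + L) (Q(L, Y) = (-1 + L)*(2*Y) = 2*Y*(-1 + L))
E = 6 (E = ((5 + 5*(3*0))² - 1*7)/3 = ((5 + 5*0)² - 7)/3 = ((5 + 0)² - 7)/3 = (5² - 7)/3 = (25 - 7)/3 = (⅓)*18 = 6)
-7*Q(-5, u) + E = -14*(-1 - 5) + 6 = -14*(-6) + 6 = -7*(-12) + 6 = 84 + 6 = 90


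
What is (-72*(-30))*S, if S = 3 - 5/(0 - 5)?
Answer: 8640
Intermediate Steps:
S = 4 (S = 3 - 5/(-5) = 3 - 1/5*(-5) = 3 + 1 = 4)
(-72*(-30))*S = -72*(-30)*4 = 2160*4 = 8640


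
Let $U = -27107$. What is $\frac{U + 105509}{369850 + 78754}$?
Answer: $\frac{39201}{224302} \approx 0.17477$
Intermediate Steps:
$\frac{U + 105509}{369850 + 78754} = \frac{-27107 + 105509}{369850 + 78754} = \frac{78402}{448604} = 78402 \cdot \frac{1}{448604} = \frac{39201}{224302}$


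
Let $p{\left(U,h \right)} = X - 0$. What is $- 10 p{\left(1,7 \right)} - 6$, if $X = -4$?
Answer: $34$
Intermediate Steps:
$p{\left(U,h \right)} = -4$ ($p{\left(U,h \right)} = -4 - 0 = -4 + 0 = -4$)
$- 10 p{\left(1,7 \right)} - 6 = \left(-10\right) \left(-4\right) - 6 = 40 - 6 = 34$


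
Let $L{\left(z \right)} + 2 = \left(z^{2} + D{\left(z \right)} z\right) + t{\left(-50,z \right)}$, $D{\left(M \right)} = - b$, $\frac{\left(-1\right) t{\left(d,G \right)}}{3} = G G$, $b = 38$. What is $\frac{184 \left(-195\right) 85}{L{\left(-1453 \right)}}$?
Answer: $\frac{1524900}{2083603} \approx 0.73186$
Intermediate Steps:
$t{\left(d,G \right)} = - 3 G^{2}$ ($t{\left(d,G \right)} = - 3 G G = - 3 G^{2}$)
$D{\left(M \right)} = -38$ ($D{\left(M \right)} = \left(-1\right) 38 = -38$)
$L{\left(z \right)} = -2 - 38 z - 2 z^{2}$ ($L{\left(z \right)} = -2 - \left(2 z^{2} + 38 z\right) = -2 - 38 z - 2 z^{2}$)
$\frac{184 \left(-195\right) 85}{L{\left(-1453 \right)}} = \frac{184 \left(-195\right) 85}{-2 - -55214 - 2 \left(-1453\right)^{2}} = \frac{\left(-35880\right) 85}{-2 + 55214 - 4222418} = - \frac{3049800}{-2 + 55214 - 4222418} = - \frac{3049800}{-4167206} = \left(-3049800\right) \left(- \frac{1}{4167206}\right) = \frac{1524900}{2083603}$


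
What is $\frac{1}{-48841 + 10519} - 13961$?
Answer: $- \frac{535013443}{38322} \approx -13961.0$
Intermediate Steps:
$\frac{1}{-48841 + 10519} - 13961 = \frac{1}{-38322} - 13961 = - \frac{1}{38322} - 13961 = - \frac{535013443}{38322}$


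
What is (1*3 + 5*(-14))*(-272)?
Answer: 18224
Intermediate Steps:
(1*3 + 5*(-14))*(-272) = (3 - 70)*(-272) = -67*(-272) = 18224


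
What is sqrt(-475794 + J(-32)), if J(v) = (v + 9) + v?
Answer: I*sqrt(475849) ≈ 689.82*I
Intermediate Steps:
J(v) = 9 + 2*v (J(v) = (9 + v) + v = 9 + 2*v)
sqrt(-475794 + J(-32)) = sqrt(-475794 + (9 + 2*(-32))) = sqrt(-475794 + (9 - 64)) = sqrt(-475794 - 55) = sqrt(-475849) = I*sqrt(475849)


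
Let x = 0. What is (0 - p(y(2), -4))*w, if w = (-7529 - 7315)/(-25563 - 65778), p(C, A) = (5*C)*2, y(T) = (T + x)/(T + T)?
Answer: -24740/30447 ≈ -0.81256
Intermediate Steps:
y(T) = ½ (y(T) = (T + 0)/(T + T) = T/((2*T)) = T*(1/(2*T)) = ½)
p(C, A) = 10*C
w = 4948/30447 (w = -14844/(-91341) = -14844*(-1/91341) = 4948/30447 ≈ 0.16251)
(0 - p(y(2), -4))*w = (0 - 10/2)*(4948/30447) = (0 - 1*5)*(4948/30447) = (0 - 5)*(4948/30447) = -5*4948/30447 = -24740/30447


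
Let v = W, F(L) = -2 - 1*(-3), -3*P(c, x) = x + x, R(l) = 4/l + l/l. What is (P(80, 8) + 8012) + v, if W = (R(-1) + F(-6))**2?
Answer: 24032/3 ≈ 8010.7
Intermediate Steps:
R(l) = 1 + 4/l (R(l) = 4/l + 1 = 1 + 4/l)
P(c, x) = -2*x/3 (P(c, x) = -(x + x)/3 = -2*x/3)
F(L) = 1 (F(L) = -2 + 3 = 1)
W = 4 (W = ((4 - 1)/(-1) + 1)**2 = (-1*3 + 1)**2 = (-3 + 1)**2 = (-2)**2 = 4)
v = 4
(P(80, 8) + 8012) + v = (-2/3*8 + 8012) + 4 = (-16/3 + 8012) + 4 = 24020/3 + 4 = 24032/3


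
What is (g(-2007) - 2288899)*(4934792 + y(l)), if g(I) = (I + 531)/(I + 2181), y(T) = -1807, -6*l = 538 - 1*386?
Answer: -327443242086245/29 ≈ -1.1291e+13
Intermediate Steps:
l = -76/3 (l = -(538 - 1*386)/6 = -(538 - 386)/6 = -1/6*152 = -76/3 ≈ -25.333)
g(I) = (531 + I)/(2181 + I)
(g(-2007) - 2288899)*(4934792 + y(l)) = ((531 - 2007)/(2181 - 2007) - 2288899)*(4934792 - 1807) = (-1476/174 - 2288899)*4932985 = ((1/174)*(-1476) - 2288899)*4932985 = (-246/29 - 2288899)*4932985 = -66378317/29*4932985 = -327443242086245/29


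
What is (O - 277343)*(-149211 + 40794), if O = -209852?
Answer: 52820220315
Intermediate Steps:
(O - 277343)*(-149211 + 40794) = (-209852 - 277343)*(-149211 + 40794) = -487195*(-108417) = 52820220315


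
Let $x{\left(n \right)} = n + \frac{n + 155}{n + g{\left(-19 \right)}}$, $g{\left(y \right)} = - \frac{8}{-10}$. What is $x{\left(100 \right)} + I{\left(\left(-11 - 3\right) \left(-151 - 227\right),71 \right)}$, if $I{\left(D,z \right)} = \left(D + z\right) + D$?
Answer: $\frac{1807265}{168} \approx 10758.0$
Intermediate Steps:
$g{\left(y \right)} = \frac{4}{5}$ ($g{\left(y \right)} = \left(-8\right) \left(- \frac{1}{10}\right) = \frac{4}{5}$)
$x{\left(n \right)} = n + \frac{155 + n}{\frac{4}{5} + n}$ ($x{\left(n \right)} = n + \frac{n + 155}{n + \frac{4}{5}} = n + \frac{155 + n}{\frac{4}{5} + n}$)
$I{\left(D,z \right)} = z + 2 D$
$x{\left(100 \right)} + I{\left(\left(-11 - 3\right) \left(-151 - 227\right),71 \right)} = \frac{775 + 5 \cdot 100^{2} + 9 \cdot 100}{4 + 5 \cdot 100} + \left(71 + 2 \left(-11 - 3\right) \left(-151 - 227\right)\right) = \frac{775 + 5 \cdot 10000 + 900}{4 + 500} + \left(71 + 2 \left(\left(-14\right) \left(-378\right)\right)\right) = \frac{775 + 50000 + 900}{504} + \left(71 + 2 \cdot 5292\right) = \frac{1}{504} \cdot 51675 + \left(71 + 10584\right) = \frac{17225}{168} + 10655 = \frac{1807265}{168}$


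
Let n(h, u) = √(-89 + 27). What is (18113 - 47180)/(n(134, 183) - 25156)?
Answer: 121868242/105470733 + 9689*I*√62/210941466 ≈ 1.1555 + 0.00036167*I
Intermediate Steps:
n(h, u) = I*√62 (n(h, u) = √(-62) = I*√62)
(18113 - 47180)/(n(134, 183) - 25156) = (18113 - 47180)/(I*√62 - 25156) = -29067/(-25156 + I*√62)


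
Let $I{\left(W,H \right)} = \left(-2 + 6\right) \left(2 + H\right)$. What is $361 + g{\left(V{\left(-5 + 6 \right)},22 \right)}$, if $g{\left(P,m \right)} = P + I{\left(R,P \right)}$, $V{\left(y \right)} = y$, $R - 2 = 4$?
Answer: $374$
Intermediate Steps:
$R = 6$ ($R = 2 + 4 = 6$)
$I{\left(W,H \right)} = 8 + 4 H$ ($I{\left(W,H \right)} = 4 \left(2 + H\right) = 8 + 4 H$)
$g{\left(P,m \right)} = 8 + 5 P$ ($g{\left(P,m \right)} = P + \left(8 + 4 P\right) = 8 + 5 P$)
$361 + g{\left(V{\left(-5 + 6 \right)},22 \right)} = 361 + \left(8 + 5 \left(-5 + 6\right)\right) = 361 + \left(8 + 5 \cdot 1\right) = 361 + \left(8 + 5\right) = 361 + 13 = 374$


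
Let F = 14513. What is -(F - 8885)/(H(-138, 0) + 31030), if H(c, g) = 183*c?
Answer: -1407/1444 ≈ -0.97438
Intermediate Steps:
-(F - 8885)/(H(-138, 0) + 31030) = -(14513 - 8885)/(183*(-138) + 31030) = -5628/(-25254 + 31030) = -5628/5776 = -1*1407/1444 = -1407/1444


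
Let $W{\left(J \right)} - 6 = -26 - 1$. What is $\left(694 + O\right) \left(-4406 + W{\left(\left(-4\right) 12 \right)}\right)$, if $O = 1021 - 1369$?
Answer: $-1531742$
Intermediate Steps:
$O = -348$
$W{\left(J \right)} = -21$ ($W{\left(J \right)} = 6 - 27 = -21$)
$\left(694 + O\right) \left(-4406 + W{\left(\left(-4\right) 12 \right)}\right) = \left(694 - 348\right) \left(-4406 - 21\right) = 346 \left(-4427\right) = -1531742$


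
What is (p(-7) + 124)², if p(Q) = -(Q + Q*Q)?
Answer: 6724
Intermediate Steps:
p(Q) = -Q - Q² (p(Q) = -(Q + Q²) = -Q - Q²)
(p(-7) + 124)² = (-1*(-7)*(1 - 7) + 124)² = (-1*(-7)*(-6) + 124)² = (-42 + 124)² = 82² = 6724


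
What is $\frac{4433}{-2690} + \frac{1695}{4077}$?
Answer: $- \frac{4504597}{3655710} \approx -1.2322$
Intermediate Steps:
$\frac{4433}{-2690} + \frac{1695}{4077} = 4433 \left(- \frac{1}{2690}\right) + 1695 \cdot \frac{1}{4077} = - \frac{4433}{2690} + \frac{565}{1359} = - \frac{4504597}{3655710}$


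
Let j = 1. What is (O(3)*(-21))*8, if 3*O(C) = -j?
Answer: 56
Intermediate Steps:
O(C) = -⅓ (O(C) = (-1*1)/3 = (⅓)*(-1) = -⅓)
(O(3)*(-21))*8 = -⅓*(-21)*8 = 7*8 = 56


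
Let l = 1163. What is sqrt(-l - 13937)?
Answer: 10*I*sqrt(151) ≈ 122.88*I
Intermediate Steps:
sqrt(-l - 13937) = sqrt(-1*1163 - 13937) = sqrt(-1163 - 13937) = sqrt(-15100) = 10*I*sqrt(151)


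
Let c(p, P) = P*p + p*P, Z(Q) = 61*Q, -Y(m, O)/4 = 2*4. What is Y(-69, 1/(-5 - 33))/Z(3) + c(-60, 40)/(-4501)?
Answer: 734368/823683 ≈ 0.89157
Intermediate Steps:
Y(m, O) = -32 (Y(m, O) = -8*4 = -4*8 = -32)
c(p, P) = 2*P*p (c(p, P) = P*p + P*p = 2*P*p)
Y(-69, 1/(-5 - 33))/Z(3) + c(-60, 40)/(-4501) = -32/(61*3) + (2*40*(-60))/(-4501) = -32/183 - 4800*(-1/4501) = -32*1/183 + 4800/4501 = -32/183 + 4800/4501 = 734368/823683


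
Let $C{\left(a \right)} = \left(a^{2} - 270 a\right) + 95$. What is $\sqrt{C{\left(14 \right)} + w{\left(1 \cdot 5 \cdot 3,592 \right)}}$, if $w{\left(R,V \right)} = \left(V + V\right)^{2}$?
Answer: $\sqrt{1398367} \approx 1182.5$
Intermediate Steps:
$C{\left(a \right)} = 95 + a^{2} - 270 a$
$w{\left(R,V \right)} = 4 V^{2}$ ($w{\left(R,V \right)} = \left(2 V\right)^{2} = 4 V^{2}$)
$\sqrt{C{\left(14 \right)} + w{\left(1 \cdot 5 \cdot 3,592 \right)}} = \sqrt{\left(95 + 14^{2} - 3780\right) + 4 \cdot 592^{2}} = \sqrt{\left(95 + 196 - 3780\right) + 4 \cdot 350464} = \sqrt{-3489 + 1401856} = \sqrt{1398367}$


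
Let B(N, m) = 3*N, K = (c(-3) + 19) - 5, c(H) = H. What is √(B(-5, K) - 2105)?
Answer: 2*I*√530 ≈ 46.043*I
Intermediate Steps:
K = 11 (K = (-3 + 19) - 5 = 16 - 5 = 11)
√(B(-5, K) - 2105) = √(3*(-5) - 2105) = √(-15 - 2105) = √(-2120) = 2*I*√530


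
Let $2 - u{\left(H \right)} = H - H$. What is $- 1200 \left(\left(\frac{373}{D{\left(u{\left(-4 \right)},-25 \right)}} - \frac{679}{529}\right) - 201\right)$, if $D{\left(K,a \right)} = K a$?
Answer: $\frac{133145208}{529} \approx 2.5169 \cdot 10^{5}$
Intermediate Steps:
$u{\left(H \right)} = 2$ ($u{\left(H \right)} = 2 - \left(H - H\right) = 2 - 0 = 2 + 0 = 2$)
$- 1200 \left(\left(\frac{373}{D{\left(u{\left(-4 \right)},-25 \right)}} - \frac{679}{529}\right) - 201\right) = - 1200 \left(\left(\frac{373}{2 \left(-25\right)} - \frac{679}{529}\right) - 201\right) = - 1200 \left(\left(\frac{373}{-50} - \frac{679}{529}\right) - 201\right) = - 1200 \left(\left(373 \left(- \frac{1}{50}\right) - \frac{679}{529}\right) - 201\right) = - 1200 \left(\left(- \frac{373}{50} - \frac{679}{529}\right) - 201\right) = - 1200 \left(- \frac{231267}{26450} - 201\right) = \left(-1200\right) \left(- \frac{5547717}{26450}\right) = \frac{133145208}{529}$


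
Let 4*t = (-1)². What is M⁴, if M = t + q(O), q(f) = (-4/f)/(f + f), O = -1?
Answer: 2401/256 ≈ 9.3789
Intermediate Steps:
t = ¼ (t = (¼)*(-1)² = (¼)*1 = ¼ ≈ 0.25000)
q(f) = -2/f² (q(f) = (-4/f)/((2*f)) = (1/(2*f))*(-4/f) = -2/f²)
M = -7/4 (M = ¼ - 2/(-1)² = ¼ - 2*1 = ¼ - 2 = -7/4 ≈ -1.7500)
M⁴ = (-7/4)⁴ = 2401/256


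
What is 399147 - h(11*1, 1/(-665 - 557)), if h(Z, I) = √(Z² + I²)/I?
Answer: 399147 + √180687365 ≈ 4.1259e+5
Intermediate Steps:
h(Z, I) = √(I² + Z²)/I
399147 - h(11*1, 1/(-665 - 557)) = 399147 - √((1/(-665 - 557))² + (11*1)²)/(1/(-665 - 557)) = 399147 - √((1/(-1222))² + 11²)/(1/(-1222)) = 399147 - √((-1/1222)² + 121)/(-1/1222) = 399147 - (-1222)*√(1/1493284 + 121) = 399147 - (-1222)*√(180687365/1493284) = 399147 - (-1222)*√180687365/1222 = 399147 - (-1)*√180687365 = 399147 + √180687365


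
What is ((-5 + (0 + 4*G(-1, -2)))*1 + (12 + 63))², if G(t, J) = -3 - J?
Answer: 4356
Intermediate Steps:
((-5 + (0 + 4*G(-1, -2)))*1 + (12 + 63))² = ((-5 + (0 + 4*(-3 - 1*(-2))))*1 + (12 + 63))² = ((-5 + (0 + 4*(-3 + 2)))*1 + 75)² = ((-5 + (0 + 4*(-1)))*1 + 75)² = ((-5 + (0 - 4))*1 + 75)² = ((-5 - 4)*1 + 75)² = (-9*1 + 75)² = (-9 + 75)² = 66² = 4356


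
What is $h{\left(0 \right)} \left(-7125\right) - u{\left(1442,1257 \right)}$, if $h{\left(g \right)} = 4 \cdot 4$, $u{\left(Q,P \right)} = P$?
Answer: $-115257$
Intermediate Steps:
$h{\left(g \right)} = 16$
$h{\left(0 \right)} \left(-7125\right) - u{\left(1442,1257 \right)} = 16 \left(-7125\right) - 1257 = -114000 - 1257 = -115257$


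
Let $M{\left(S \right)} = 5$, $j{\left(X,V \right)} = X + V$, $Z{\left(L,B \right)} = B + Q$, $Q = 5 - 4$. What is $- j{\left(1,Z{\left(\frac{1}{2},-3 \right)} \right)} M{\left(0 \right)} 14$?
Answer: $70$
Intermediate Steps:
$Q = 1$
$Z{\left(L,B \right)} = 1 + B$ ($Z{\left(L,B \right)} = B + 1 = 1 + B$)
$j{\left(X,V \right)} = V + X$
$- j{\left(1,Z{\left(\frac{1}{2},-3 \right)} \right)} M{\left(0 \right)} 14 = - (\left(1 - 3\right) + 1) 5 \cdot 14 = - (-2 + 1) 5 \cdot 14 = \left(-1\right) \left(-1\right) 5 \cdot 14 = 1 \cdot 5 \cdot 14 = 5 \cdot 14 = 70$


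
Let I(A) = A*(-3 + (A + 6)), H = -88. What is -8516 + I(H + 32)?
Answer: -5548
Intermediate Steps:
I(A) = A*(3 + A) (I(A) = A*(-3 + (6 + A)) = A*(3 + A))
-8516 + I(H + 32) = -8516 + (-88 + 32)*(3 + (-88 + 32)) = -8516 - 56*(3 - 56) = -8516 - 56*(-53) = -8516 + 2968 = -5548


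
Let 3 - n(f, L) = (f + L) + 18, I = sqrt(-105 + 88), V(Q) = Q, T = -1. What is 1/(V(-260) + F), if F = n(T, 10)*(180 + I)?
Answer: I/(4*(-1145*I + 6*sqrt(17))) ≈ -0.00021824 + 4.7152e-6*I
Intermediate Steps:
I = I*sqrt(17) (I = sqrt(-17) = I*sqrt(17) ≈ 4.1231*I)
n(f, L) = -15 - L - f (n(f, L) = 3 - ((f + L) + 18) = 3 - ((L + f) + 18) = 3 - (18 + L + f) = 3 + (-18 - L - f) = -15 - L - f)
F = -4320 - 24*I*sqrt(17) (F = (-15 - 1*10 - 1*(-1))*(180 + I*sqrt(17)) = (-15 - 10 + 1)*(180 + I*sqrt(17)) = -24*(180 + I*sqrt(17)) = -4320 - 24*I*sqrt(17) ≈ -4320.0 - 98.955*I)
1/(V(-260) + F) = 1/(-260 + (-4320 - 24*I*sqrt(17))) = 1/(-4580 - 24*I*sqrt(17))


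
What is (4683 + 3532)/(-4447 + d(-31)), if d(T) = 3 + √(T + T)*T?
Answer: -18253730/9904359 + 254665*I*√62/19808718 ≈ -1.843 + 0.10123*I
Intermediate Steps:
d(T) = 3 + √2*T^(3/2) (d(T) = 3 + √(2*T)*T = 3 + (√2*√T)*T = 3 + √2*T^(3/2))
(4683 + 3532)/(-4447 + d(-31)) = (4683 + 3532)/(-4447 + (3 + √2*(-31)^(3/2))) = 8215/(-4447 + (3 + √2*(-31*I*√31))) = 8215/(-4447 + (3 - 31*I*√62)) = 8215/(-4444 - 31*I*√62)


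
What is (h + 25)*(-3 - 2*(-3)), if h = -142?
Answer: -351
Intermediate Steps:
(h + 25)*(-3 - 2*(-3)) = (-142 + 25)*(-3 - 2*(-3)) = -117*(-3 + 6) = -117*3 = -351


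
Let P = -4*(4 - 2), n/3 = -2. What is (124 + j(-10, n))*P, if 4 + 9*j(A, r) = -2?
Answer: -2960/3 ≈ -986.67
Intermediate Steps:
n = -6 (n = 3*(-2) = -6)
j(A, r) = -⅔ (j(A, r) = -4/9 + (⅑)*(-2) = -4/9 - 2/9 = -⅔)
P = -8 (P = -4*2 = -8)
(124 + j(-10, n))*P = (124 - ⅔)*(-8) = (370/3)*(-8) = -2960/3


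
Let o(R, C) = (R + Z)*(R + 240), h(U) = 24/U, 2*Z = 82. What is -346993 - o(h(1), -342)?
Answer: -364153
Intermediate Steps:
Z = 41 (Z = (½)*82 = 41)
o(R, C) = (41 + R)*(240 + R) (o(R, C) = (R + 41)*(R + 240) = (41 + R)*(240 + R))
-346993 - o(h(1), -342) = -346993 - (9840 + (24/1)² + 281*(24/1)) = -346993 - (9840 + (24*1)² + 281*(24*1)) = -346993 - (9840 + 24² + 281*24) = -346993 - (9840 + 576 + 6744) = -346993 - 1*17160 = -346993 - 17160 = -364153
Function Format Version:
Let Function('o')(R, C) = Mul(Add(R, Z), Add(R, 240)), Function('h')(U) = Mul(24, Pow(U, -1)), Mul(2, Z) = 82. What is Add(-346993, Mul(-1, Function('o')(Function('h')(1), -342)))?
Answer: -364153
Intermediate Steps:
Z = 41 (Z = Mul(Rational(1, 2), 82) = 41)
Function('o')(R, C) = Mul(Add(41, R), Add(240, R)) (Function('o')(R, C) = Mul(Add(R, 41), Add(R, 240)) = Mul(Add(41, R), Add(240, R)))
Add(-346993, Mul(-1, Function('o')(Function('h')(1), -342))) = Add(-346993, Mul(-1, Add(9840, Pow(Mul(24, Pow(1, -1)), 2), Mul(281, Mul(24, Pow(1, -1)))))) = Add(-346993, Mul(-1, Add(9840, Pow(Mul(24, 1), 2), Mul(281, Mul(24, 1))))) = Add(-346993, Mul(-1, Add(9840, Pow(24, 2), Mul(281, 24)))) = Add(-346993, Mul(-1, Add(9840, 576, 6744))) = Add(-346993, Mul(-1, 17160)) = Add(-346993, -17160) = -364153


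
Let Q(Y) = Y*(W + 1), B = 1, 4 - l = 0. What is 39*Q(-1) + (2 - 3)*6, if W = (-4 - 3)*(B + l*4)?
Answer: 4596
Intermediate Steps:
l = 4 (l = 4 - 1*0 = 4 + 0 = 4)
W = -119 (W = (-4 - 3)*(1 + 4*4) = -7*(1 + 16) = -7*17 = -119)
Q(Y) = -118*Y (Q(Y) = Y*(-119 + 1) = Y*(-118) = -118*Y)
39*Q(-1) + (2 - 3)*6 = 39*(-118*(-1)) + (2 - 3)*6 = 39*118 - 1*6 = 4602 - 6 = 4596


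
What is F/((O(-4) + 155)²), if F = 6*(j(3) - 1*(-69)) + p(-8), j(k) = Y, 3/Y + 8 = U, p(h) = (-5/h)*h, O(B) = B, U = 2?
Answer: 406/22801 ≈ 0.017806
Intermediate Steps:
p(h) = -5
Y = -½ (Y = 3/(-8 + 2) = 3/(-6) = 3*(-⅙) = -½ ≈ -0.50000)
j(k) = -½
F = 406 (F = 6*(-½ - 1*(-69)) - 5 = 6*(-½ + 69) - 5 = 6*(137/2) - 5 = 411 - 5 = 406)
F/((O(-4) + 155)²) = 406/((-4 + 155)²) = 406/(151²) = 406/22801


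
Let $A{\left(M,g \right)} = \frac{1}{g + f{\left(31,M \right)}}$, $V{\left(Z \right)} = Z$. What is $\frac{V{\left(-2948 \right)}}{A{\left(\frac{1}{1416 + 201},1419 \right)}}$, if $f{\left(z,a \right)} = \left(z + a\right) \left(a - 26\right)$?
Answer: $- \frac{429553734724}{237699} \approx -1.8071 \cdot 10^{6}$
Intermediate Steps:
$f{\left(z,a \right)} = \left(-26 + a\right) \left(a + z\right)$ ($f{\left(z,a \right)} = \left(a + z\right) \left(-26 + a\right) = \left(-26 + a\right) \left(a + z\right)$)
$A{\left(M,g \right)} = \frac{1}{-806 + g + M^{2} + 5 M}$ ($A{\left(M,g \right)} = \frac{1}{g + \left(M^{2} - 26 M - 806 + M 31\right)} = \frac{1}{g + \left(M^{2} - 26 M - 806 + 31 M\right)} = \frac{1}{g + \left(-806 + M^{2} + 5 M\right)} = \frac{1}{-806 + g + M^{2} + 5 M}$)
$\frac{V{\left(-2948 \right)}}{A{\left(\frac{1}{1416 + 201},1419 \right)}} = - \frac{2948}{\frac{1}{-806 + 1419 + \left(\frac{1}{1416 + 201}\right)^{2} + \frac{5}{1416 + 201}}} = - \frac{2948}{\frac{1}{-806 + 1419 + \left(\frac{1}{1617}\right)^{2} + \frac{5}{1617}}} = - \frac{2948}{\frac{1}{-806 + 1419 + \left(\frac{1}{1617}\right)^{2} + 5 \cdot \frac{1}{1617}}} = - \frac{2948}{\frac{1}{-806 + 1419 + \frac{1}{2614689} + \frac{5}{1617}}} = - \frac{2948}{\frac{1}{\frac{1602812443}{2614689}}} = - \frac{2948}{\frac{2614689}{1602812443}} = \left(-2948\right) \frac{1602812443}{2614689} = - \frac{429553734724}{237699}$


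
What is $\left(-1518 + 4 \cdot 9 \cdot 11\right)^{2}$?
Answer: $1258884$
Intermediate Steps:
$\left(-1518 + 4 \cdot 9 \cdot 11\right)^{2} = \left(-1518 + 36 \cdot 11\right)^{2} = \left(-1518 + 396\right)^{2} = \left(-1122\right)^{2} = 1258884$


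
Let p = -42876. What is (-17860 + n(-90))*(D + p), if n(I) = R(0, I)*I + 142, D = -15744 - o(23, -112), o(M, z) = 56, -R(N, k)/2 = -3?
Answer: 1071306408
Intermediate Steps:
R(N, k) = 6 (R(N, k) = -2*(-3) = 6)
D = -15800 (D = -15744 - 1*56 = -15744 - 56 = -15800)
n(I) = 142 + 6*I (n(I) = 6*I + 142 = 142 + 6*I)
(-17860 + n(-90))*(D + p) = (-17860 + (142 + 6*(-90)))*(-15800 - 42876) = (-17860 + (142 - 540))*(-58676) = (-17860 - 398)*(-58676) = -18258*(-58676) = 1071306408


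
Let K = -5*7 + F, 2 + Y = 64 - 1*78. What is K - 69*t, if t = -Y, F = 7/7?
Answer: -1138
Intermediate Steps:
F = 1 (F = 7*(1/7) = 1)
Y = -16 (Y = -2 + (64 - 1*78) = -2 + (64 - 78) = -2 - 14 = -16)
t = 16 (t = -1*(-16) = 16)
K = -34 (K = -5*7 + 1 = -35 + 1 = -34)
K - 69*t = -34 - 69*16 = -34 - 1104 = -1138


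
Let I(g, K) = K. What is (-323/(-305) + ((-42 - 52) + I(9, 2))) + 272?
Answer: 55223/305 ≈ 181.06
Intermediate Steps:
(-323/(-305) + ((-42 - 52) + I(9, 2))) + 272 = (-323/(-305) + ((-42 - 52) + 2)) + 272 = (-323*(-1/305) + (-94 + 2)) + 272 = (323/305 - 92) + 272 = -27737/305 + 272 = 55223/305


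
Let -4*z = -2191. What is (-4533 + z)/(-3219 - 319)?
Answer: 15941/14152 ≈ 1.1264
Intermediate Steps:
z = 2191/4 (z = -1/4*(-2191) = 2191/4 ≈ 547.75)
(-4533 + z)/(-3219 - 319) = (-4533 + 2191/4)/(-3219 - 319) = -15941/4/(-3538) = -15941/4*(-1/3538) = 15941/14152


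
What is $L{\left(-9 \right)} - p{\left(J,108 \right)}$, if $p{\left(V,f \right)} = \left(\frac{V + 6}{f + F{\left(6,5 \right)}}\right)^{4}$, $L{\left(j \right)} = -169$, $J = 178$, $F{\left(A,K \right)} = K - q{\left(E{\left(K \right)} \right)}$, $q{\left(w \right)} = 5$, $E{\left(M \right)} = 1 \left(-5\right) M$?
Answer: $- \frac{94290985}{531441} \approx -177.43$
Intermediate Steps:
$E{\left(M \right)} = - 5 M$
$F{\left(A,K \right)} = -5 + K$ ($F{\left(A,K \right)} = K - 5 = -5 + K$)
$p{\left(V,f \right)} = \frac{\left(6 + V\right)^{4}}{f^{4}}$ ($p{\left(V,f \right)} = \left(\frac{V + 6}{f + \left(-5 + 5\right)}\right)^{4} = \left(\frac{6 + V}{f + 0}\right)^{4} = \left(\frac{6 + V}{f}\right)^{4} = \frac{\left(6 + V\right)^{4}}{f^{4}}$)
$L{\left(-9 \right)} - p{\left(J,108 \right)} = -169 - \frac{\left(6 + 178\right)^{4}}{136048896} = -169 - \frac{184^{4}}{136048896} = -169 - \frac{1}{136048896} \cdot 1146228736 = -169 - \frac{4477456}{531441} = - \frac{94290985}{531441}$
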